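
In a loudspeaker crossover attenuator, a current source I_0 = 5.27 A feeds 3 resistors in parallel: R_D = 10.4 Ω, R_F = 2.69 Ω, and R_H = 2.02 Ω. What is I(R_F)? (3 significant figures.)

I ≈ 2.03 A

Total conductance ΣG = 1/10.4 + 1/2.69 + 1/2.02 = 0.9630 (units of 1/Ω).
By the current-divider rule, I = I_0 · G_k/ΣG = 5.27 × 0.3861 = 2.034 A.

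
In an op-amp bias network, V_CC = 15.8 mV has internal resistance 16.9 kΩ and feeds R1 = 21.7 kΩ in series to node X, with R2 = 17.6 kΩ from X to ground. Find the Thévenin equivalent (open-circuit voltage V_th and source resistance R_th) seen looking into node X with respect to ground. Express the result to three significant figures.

R1' = 16.9 + 21.7 = 38.60 kΩ (source resistance + R1).
Open-circuit (no load on X): V_th = V_CC · R2/(R1' + R2) = 15.8 × 17.6/(38.60 + 17.6) = 4.948 mV.
Zeroing V_CC shorts the top of R1' to ground, so R_th = R1' ‖ R2 = 12.09 kΩ.

V_th ≈ 4.95 mV, R_th ≈ 12.1 kΩ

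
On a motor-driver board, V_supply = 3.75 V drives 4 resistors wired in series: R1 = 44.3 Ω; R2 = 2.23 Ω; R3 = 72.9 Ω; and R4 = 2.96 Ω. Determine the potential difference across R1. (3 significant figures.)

V ≈ 1.36 V

ΣR = 44.3 + 2.23 + 72.9 + 2.96 = 122.4 Ω.
Voltage divider: V = V_supply · (44.30 / 122.4) = 3.75 × 0.3620 = 1.357 V.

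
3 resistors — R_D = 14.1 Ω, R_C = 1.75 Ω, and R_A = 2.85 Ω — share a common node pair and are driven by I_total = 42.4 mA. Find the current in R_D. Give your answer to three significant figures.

ΣG = 1/14.1 + 1/1.75 + 1/2.85 = 0.9932.
By the current-divider rule, I = I_total · G_k/ΣG = 42.4 × 0.07141 = 3.028 mA.

I ≈ 3.03 mA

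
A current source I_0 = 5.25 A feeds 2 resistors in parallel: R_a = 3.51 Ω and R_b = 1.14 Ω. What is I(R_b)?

Two-branch current divider: I_k = I_0 · R_other/(R_1 + R_2).
I(R_b) = 5.25 × 3.51/(3.51 + 1.14) = 5.25 × 0.7548 = 3.963 A.

I ≈ 3.96 A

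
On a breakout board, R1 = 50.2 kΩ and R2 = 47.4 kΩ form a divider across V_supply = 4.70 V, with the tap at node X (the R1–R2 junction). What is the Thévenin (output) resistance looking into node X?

With V_supply suppressed (replaced by a short), R_th = R1 ‖ R2 = (50.20 × 47.4)/(50.20 + 47.4) = 24.38 kΩ.

R_th ≈ 24.4 kΩ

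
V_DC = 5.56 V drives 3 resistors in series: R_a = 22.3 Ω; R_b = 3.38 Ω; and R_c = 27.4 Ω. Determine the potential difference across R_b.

V ≈ 0.354 V

ΣR = 22.3 + 3.38 + 27.4 = 53.08 Ω.
By the voltage-divider rule, V = 5.56 × 3.380/53.08 = 0.3540 V.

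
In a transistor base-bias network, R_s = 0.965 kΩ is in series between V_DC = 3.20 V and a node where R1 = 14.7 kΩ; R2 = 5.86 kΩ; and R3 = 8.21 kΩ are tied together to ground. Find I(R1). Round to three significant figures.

Parallel bank: R_p = 1/(1/14.7 + 1/5.86 + 1/8.21) = 2.774 kΩ.
V_A = 3.20 × 2.774/3.739 = 2.374 V.
I(R1) = V_A / R1 = 2.374/14.7 = 0.1615 mA.

I ≈ 0.162 mA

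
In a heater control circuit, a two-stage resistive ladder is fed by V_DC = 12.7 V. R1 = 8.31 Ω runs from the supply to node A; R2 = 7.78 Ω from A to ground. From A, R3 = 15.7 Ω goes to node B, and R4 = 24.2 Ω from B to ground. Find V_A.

Node A sees R2 in parallel with the series input of stage 2, R3 + R4 = 39.90 Ω.
R2 ‖ (R3+R4) = 6.511 Ω.
So V_A = 12.7 × 0.4393 = 5.579 V.

V_A ≈ 5.58 V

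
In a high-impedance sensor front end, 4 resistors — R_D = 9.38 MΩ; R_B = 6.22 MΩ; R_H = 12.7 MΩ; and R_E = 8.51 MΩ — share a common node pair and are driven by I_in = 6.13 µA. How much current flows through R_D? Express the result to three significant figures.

Conductances: ΣG = 1/9.38 + 1/6.22 + 1/12.7 + 1/8.51 = 0.4636 (1/MΩ).
Current divider: I(R_D) = I_in · G_k/ΣG = 6.13 × (0.1066/0.4636) = 6.13 × 0.2299 = 1.410 µA.

I ≈ 1.41 µA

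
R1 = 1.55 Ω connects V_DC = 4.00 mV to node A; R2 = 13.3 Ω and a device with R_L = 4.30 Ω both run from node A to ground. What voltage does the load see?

The load sits in parallel with R2, giving an effective lower resistance R2' = R2·R_L/(R2+R_L) = 3.249 Ω.
Voltage divider with the loaded lower leg: V_out = 4.00 × 3.249/(1.55 + 3.249) = 4.00 × 0.6770 = 2.708 mV.

V_out ≈ 2.71 mV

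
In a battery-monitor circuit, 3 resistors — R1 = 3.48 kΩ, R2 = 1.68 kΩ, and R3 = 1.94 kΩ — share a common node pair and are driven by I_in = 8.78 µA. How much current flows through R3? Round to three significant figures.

I ≈ 3.24 µA

Conductances: ΣG = 1/3.48 + 1/1.68 + 1/1.94 = 1.398 (1/kΩ).
Current divider: I(R3) = I_in · G_k/ΣG = 8.78 × (0.5155/1.398) = 8.78 × 0.3687 = 3.237 µA.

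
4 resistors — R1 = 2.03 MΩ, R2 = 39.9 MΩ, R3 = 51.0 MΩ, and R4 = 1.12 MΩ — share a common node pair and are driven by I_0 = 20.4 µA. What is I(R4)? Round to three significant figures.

Conductances: ΣG = 1/2.03 + 1/39.9 + 1/51.0 + 1/1.12 = 1.430 (1/MΩ).
Current divider: I(R4) = I_0 · G_k/ΣG = 20.4 × (0.8929/1.430) = 20.4 × 0.6243 = 12.74 µA.

I ≈ 12.7 µA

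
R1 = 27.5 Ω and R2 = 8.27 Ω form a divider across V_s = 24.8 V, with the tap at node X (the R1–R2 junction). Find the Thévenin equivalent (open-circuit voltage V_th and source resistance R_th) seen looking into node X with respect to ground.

Open-circuit (no load on X): V_th = V_s · R2/(R1 + R2) = 24.8 × 8.27/(27.50 + 8.27) = 5.734 V.
Zeroing V_s shorts the top of R1 to ground, so R_th = R1 ‖ R2 = 6.358 Ω.

V_th ≈ 5.73 V, R_th ≈ 6.36 Ω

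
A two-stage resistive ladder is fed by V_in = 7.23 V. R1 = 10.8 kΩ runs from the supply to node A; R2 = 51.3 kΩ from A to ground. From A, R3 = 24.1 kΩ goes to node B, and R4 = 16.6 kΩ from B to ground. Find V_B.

V_B ≈ 2.00 V

The second stage (R3 + R4 = 40.70 kΩ) loads node A in parallel with R2.
Effective lower resistance at A: R2 ‖ 40.70 = 22.69 kΩ.
V_A = 7.23 × 22.69/(10.8 + 22.69) = 4.899 V.
Then the unloaded second divider: V_B = V_A × R4/(R3+R4) = 4.899 × 0.4079 = 1.998 V.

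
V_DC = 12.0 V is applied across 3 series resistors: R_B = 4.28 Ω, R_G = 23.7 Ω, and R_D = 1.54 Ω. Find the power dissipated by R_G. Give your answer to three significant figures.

ΣR = 29.52 Ω → I = 12.0/29.52 = 0.4065 A.
P = I²R = 0.1652 × 23.7 = 3.916 W.

P ≈ 3.92 W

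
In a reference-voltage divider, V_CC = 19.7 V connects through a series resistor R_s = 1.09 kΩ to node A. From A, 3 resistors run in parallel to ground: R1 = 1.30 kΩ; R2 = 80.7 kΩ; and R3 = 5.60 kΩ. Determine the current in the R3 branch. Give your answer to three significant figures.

Parallel bank: R_p = 1/(1/1.30 + 1/80.7 + 1/5.60) = 1.041 kΩ.
V_A = 19.7 × 1.041/2.131 = 9.626 V.
I(R3) = V_A / R3 = 9.626/5.60 = 1.719 mA.

I ≈ 1.72 mA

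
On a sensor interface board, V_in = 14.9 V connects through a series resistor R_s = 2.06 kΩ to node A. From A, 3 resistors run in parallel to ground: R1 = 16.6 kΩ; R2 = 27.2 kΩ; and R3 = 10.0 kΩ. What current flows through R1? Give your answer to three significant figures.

I ≈ 0.638 mA

Combine the parallel branches: R_p = (1/16.6 + 1/27.2 + 1/10.0)⁻¹ = 5.076 kΩ.
V_A by voltage divider: V_A = 14.9 × 5.076/(2.06 + 5.076) = 10.60 V.
Branch current I = V_A/R1 = 10.60/16.6 = 0.6385 mA.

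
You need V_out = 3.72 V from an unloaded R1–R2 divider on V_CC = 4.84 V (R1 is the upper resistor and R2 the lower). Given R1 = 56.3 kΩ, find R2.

R2 ≈ 187 kΩ

Required fraction k = V_out/V_CC = 0.7686.
R2 = R1 · 0.7686/(1 − 0.7686) = 187.0 kΩ.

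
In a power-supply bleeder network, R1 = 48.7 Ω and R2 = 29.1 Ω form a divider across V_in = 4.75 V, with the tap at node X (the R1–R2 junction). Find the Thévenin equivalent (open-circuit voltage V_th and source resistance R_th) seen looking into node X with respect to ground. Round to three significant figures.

With X open, the divider is unloaded: V_th = 4.75 × 29.1/77.80 = 1.777 V.
With V_in suppressed (replaced by a short), R_th = R1 ‖ R2 = (48.70 × 29.1)/(48.70 + 29.1) = 18.22 Ω.

V_th ≈ 1.78 V, R_th ≈ 18.2 Ω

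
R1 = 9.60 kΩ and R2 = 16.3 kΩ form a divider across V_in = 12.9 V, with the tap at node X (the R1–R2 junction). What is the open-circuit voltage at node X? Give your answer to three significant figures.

Open-circuit (no load on X): V_th = V_in · R2/(R1 + R2) = 12.9 × 16.3/(9.600 + 16.3) = 8.119 V.

V_th ≈ 8.12 V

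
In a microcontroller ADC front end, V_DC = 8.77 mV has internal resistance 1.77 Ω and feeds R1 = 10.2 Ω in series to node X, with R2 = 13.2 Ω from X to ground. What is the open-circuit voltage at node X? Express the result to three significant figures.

R1' = 1.77 + 10.2 = 11.97 Ω (source resistance + R1).
Open-circuit (no load on X): V_th = V_DC · R2/(R1' + R2) = 8.77 × 13.2/(11.97 + 13.2) = 4.599 mV.

V_th ≈ 4.60 mV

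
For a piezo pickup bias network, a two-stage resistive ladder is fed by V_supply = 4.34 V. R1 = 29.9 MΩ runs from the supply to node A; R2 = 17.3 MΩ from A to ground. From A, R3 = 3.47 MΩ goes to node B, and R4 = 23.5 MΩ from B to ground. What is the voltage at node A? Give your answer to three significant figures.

Looking into the second stage from A: R3 + R4 = 26.97 MΩ appears in parallel with R2.
R2 ‖ (R3+R4) = 10.54 MΩ.
V_A = 4.34 × 10.54/(29.9 + 10.54) = 1.131 V.

V_A ≈ 1.13 V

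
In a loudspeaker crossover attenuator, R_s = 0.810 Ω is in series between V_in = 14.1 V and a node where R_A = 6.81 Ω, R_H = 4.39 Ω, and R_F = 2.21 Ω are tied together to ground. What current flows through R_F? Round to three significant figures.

I ≈ 3.82 A

Parallel bank: R_p = 1/(1/6.81 + 1/4.39 + 1/2.21) = 1.209 Ω.
V_A by voltage divider: V_A = 14.1 × 1.209/(0.810 + 1.209) = 8.443 V.
Branch current I = V_A/R_F = 8.443/2.21 = 3.820 A.
(Check via current divider: I_total = 6.984 A; share G_k/ΣG = 0.5471 → same result.)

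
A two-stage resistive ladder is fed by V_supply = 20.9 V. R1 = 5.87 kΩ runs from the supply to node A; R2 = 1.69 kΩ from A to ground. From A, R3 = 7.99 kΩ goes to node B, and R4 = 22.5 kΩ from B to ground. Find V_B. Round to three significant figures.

Looking into the second stage from A: R3 + R4 = 30.49 kΩ appears in parallel with R2.
R2 ‖ (R3+R4) = 1.601 kΩ.
First divider: V_A = V_supply · 1.601/(5.87 + 1.601) = 4.479 V.
V_B = V_A × 0.7379 = 3.305 V.

V_B ≈ 3.31 V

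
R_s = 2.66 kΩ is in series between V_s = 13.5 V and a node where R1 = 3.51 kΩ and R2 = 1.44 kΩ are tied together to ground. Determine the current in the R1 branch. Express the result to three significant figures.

I ≈ 1.07 mA

Equivalent of the parallel group: R_p = 1.021 kΩ.
Node voltage V_A = V_s · R_p/(R_s + R_p) = 13.5 × 0.2774 = 3.745 V.
Branch current I = V_A/R1 = 3.745/3.51 = 1.067 mA.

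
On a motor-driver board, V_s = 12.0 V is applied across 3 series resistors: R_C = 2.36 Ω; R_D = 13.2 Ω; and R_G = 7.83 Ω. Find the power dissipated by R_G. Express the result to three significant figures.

Series current I = V_s/ΣR = 12.0/23.39 = 0.5130 A.
P(R_G) = I²·R_G = (0.5130)² × 7.83 = 2.061 W.

P ≈ 2.06 W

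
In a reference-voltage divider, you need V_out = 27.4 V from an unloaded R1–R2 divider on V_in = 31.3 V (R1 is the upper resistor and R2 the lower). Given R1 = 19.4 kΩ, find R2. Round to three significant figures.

R2 ≈ 136 kΩ

Required fraction k = V_out/V_in = 0.8754.
Rearranging, R2 = R1·k/(1−k) = 19.4 × 7.026 = 136.3 kΩ.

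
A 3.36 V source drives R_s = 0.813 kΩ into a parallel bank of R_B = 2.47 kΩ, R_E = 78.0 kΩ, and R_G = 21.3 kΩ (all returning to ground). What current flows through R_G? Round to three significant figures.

Combine the parallel branches: R_p = (1/2.47 + 1/78.0 + 1/21.3)⁻¹ = 2.152 kΩ.
V_A by voltage divider: V_A = 3.36 × 2.152/(0.813 + 2.152) = 2.439 V.
Branch current I = V_A/R_G = 2.439/21.3 = 0.1145 mA.
(Equivalently: I_total = 1.133 mA, then current-divider fraction G_k/ΣG = 0.1010.)

I ≈ 0.114 mA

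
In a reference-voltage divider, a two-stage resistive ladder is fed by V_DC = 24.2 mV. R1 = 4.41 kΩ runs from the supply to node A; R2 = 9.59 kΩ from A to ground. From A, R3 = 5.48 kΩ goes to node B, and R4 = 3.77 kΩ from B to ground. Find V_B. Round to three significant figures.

V_B ≈ 5.09 mV

The second stage (R3 + R4 = 9.250 kΩ) loads node A in parallel with R2.
Effective lower resistance at A: R2 ‖ 9.250 = 4.708 kΩ.
First divider: V_A = V_DC · 4.708/(4.41 + 4.708) = 12.50 mV.
Stage 2 is unloaded, so V_B = V_A · R4/(R3+R4) = 12.50 × 3.77/9.250 = 5.093 mV.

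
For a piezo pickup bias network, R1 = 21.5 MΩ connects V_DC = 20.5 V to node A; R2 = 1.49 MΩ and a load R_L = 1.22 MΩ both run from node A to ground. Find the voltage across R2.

V_out ≈ 0.620 V

First combine the lower leg with the load: R2 ‖ R_L = 0.6708 MΩ.
Voltage divider with the loaded lower leg: V_out = 20.5 × 0.6708/(21.5 + 0.6708) = 20.5 × 0.03025 = 0.6202 V.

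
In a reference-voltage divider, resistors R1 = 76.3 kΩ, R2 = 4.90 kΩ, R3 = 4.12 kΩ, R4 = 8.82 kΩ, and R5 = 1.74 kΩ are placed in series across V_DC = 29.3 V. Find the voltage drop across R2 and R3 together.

ΣR = 76.3 + 4.90 + 4.12 + 8.82 + 1.74 = 95.88 kΩ.
R_{R2..R3} = 4.90 + 4.12 = 9.020 kΩ.
By the voltage-divider rule, V = 29.3 × 9.020/95.88 = 2.756 V.

V ≈ 2.76 V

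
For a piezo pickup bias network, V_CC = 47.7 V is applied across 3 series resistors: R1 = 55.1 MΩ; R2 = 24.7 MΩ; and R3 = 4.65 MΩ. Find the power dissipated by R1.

P ≈ 17.6 µW

Series current I = V_CC/ΣR = 47.7/84.45 = 0.5648 µA.
V(R1) = I·R = 31.12 V; P = V·I = 31.12 × 0.5648 = 17.58 µW.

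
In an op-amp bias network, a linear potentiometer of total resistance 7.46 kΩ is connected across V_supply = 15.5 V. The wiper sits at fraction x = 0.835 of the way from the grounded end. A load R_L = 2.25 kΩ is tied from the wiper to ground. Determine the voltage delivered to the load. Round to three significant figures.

The pot divides into 1.231 kΩ above the wiper and 6.229 kΩ below.
Lower segment in parallel with the load: 6.229 ‖ 2.25 = 1.653 kΩ.
Then V_out = V_supply · 1.653/(1.231 + 1.653) = 8.884 V.

V_out ≈ 8.88 V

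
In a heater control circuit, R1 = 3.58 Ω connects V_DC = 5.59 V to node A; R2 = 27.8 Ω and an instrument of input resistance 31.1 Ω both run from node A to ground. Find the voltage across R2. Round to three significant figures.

V_out ≈ 4.49 V

First combine the lower leg with the load: R2 ‖ R_L = 14.68 Ω.
Now apply the divider: V_out = 5.59 × 0.8039 = 4.494 V.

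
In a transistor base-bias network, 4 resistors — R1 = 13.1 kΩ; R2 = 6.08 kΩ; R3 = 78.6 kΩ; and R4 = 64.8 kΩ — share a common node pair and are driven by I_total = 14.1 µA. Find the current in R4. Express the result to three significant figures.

Conductances: ΣG = 1/13.1 + 1/6.08 + 1/78.6 + 1/64.8 = 0.2690 (1/kΩ).
R4 takes the fraction G_k/ΣG = 0.01543/0.2690 = 0.05738, so I = 14.1 × 0.05738 = 0.8090 µA.

I ≈ 0.809 µA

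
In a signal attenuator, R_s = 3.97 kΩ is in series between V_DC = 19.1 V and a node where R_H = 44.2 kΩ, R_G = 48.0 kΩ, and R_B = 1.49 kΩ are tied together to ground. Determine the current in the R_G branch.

I ≈ 0.104 mA

Parallel bank: R_p = 1/(1/44.2 + 1/48.0 + 1/1.49) = 1.399 kΩ.
V_A = 19.1 × 1.399/5.369 = 4.978 V.
Branch current I = V_A/R_G = 4.978/48.0 = 0.1037 mA.
(Check via current divider: I_total = 3.557 mA; share G_k/ΣG = 0.02915 → same result.)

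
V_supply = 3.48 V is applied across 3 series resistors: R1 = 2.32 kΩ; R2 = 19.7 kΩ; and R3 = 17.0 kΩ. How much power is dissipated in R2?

P ≈ 0.157 mW

Series current I = V_supply/ΣR = 3.48/39.02 = 0.08919 mA.
P(R2) = I²·R2 = (0.08919)² × 19.7 = 0.1567 mW.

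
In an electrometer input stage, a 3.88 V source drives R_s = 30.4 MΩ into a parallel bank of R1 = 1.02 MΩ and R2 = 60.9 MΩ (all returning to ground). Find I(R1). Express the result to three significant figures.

I ≈ 0.122 µA

Parallel bank: R_p = 1/(1/1.02 + 1/60.9) = 1.003 MΩ.
V_A = 3.88 × 1.003/31.40 = 0.1239 V.
I(R1) = V_A / R1 = 0.1239/1.02 = 0.1215 µA.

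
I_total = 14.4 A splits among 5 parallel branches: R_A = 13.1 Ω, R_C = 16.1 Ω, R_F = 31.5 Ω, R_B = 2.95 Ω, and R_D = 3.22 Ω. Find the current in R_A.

ΣG = 1/13.1 + 1/16.1 + 1/31.5 + 1/2.95 + 1/3.22 = 0.8197.
Current divider: I(R_A) = I_total · G_k/ΣG = 14.4 × (0.07634/0.8197) = 14.4 × 0.09312 = 1.341 A.

I ≈ 1.34 A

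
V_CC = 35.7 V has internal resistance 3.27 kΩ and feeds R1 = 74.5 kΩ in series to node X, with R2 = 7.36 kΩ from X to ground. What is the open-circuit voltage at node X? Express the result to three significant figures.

V_th ≈ 3.09 V

R1' = 3.27 + 74.5 = 77.77 kΩ (source resistance + R1).
V_th is the unloaded tap voltage: V_CC · R2/(R1'+R2) = 35.7 × 0.08646 = 3.086 V.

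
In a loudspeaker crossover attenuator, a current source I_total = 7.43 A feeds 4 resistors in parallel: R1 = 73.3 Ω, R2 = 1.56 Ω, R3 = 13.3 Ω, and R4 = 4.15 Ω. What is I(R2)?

Total conductance ΣG = 1/73.3 + 1/1.56 + 1/13.3 + 1/4.15 = 0.9708 (units of 1/Ω).
By the current-divider rule, I = I_total · G_k/ΣG = 7.43 × 0.6603 = 4.906 A.

I ≈ 4.91 A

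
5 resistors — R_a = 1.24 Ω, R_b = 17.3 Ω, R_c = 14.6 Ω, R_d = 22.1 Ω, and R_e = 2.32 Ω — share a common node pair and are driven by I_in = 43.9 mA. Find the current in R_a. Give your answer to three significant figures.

Total conductance ΣG = 1/1.24 + 1/17.3 + 1/14.6 + 1/22.1 + 1/2.32 = 1.409 (units of 1/Ω).
By the current-divider rule, I = I_in · G_k/ΣG = 43.9 × 0.5723 = 25.13 mA.

I ≈ 25.1 mA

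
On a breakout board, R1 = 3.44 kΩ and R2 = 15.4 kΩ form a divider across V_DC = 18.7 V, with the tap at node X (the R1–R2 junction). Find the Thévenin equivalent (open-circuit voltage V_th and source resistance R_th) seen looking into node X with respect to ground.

Open-circuit (no load on X): V_th = V_DC · R2/(R1 + R2) = 18.7 × 15.4/(3.440 + 15.4) = 15.29 V.
Zeroing V_DC shorts the top of R1 to ground, so R_th = R1 ‖ R2 = 2.812 kΩ.

V_th ≈ 15.3 V, R_th ≈ 2.81 kΩ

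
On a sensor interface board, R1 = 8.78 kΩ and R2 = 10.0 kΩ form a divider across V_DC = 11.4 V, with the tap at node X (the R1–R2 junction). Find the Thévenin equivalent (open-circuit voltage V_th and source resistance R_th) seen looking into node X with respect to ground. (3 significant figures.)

V_th ≈ 6.07 V, R_th ≈ 4.68 kΩ

V_th is the unloaded tap voltage: V_DC · R2/(R1+R2) = 11.4 × 0.5325 = 6.070 V.
Looking into X with the source shorted: R_th = R1·R2/(R1+R2) = 8.780 × 10.0/18.78 = 4.675 kΩ.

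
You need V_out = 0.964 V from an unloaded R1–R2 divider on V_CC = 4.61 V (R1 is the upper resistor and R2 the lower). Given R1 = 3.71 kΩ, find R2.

V_out/V_CC = R2/(R1+R2) = 0.2091.
R2 = R1 · 0.2091/(1 − 0.2091) = 0.9809 kΩ.

R2 ≈ 0.981 kΩ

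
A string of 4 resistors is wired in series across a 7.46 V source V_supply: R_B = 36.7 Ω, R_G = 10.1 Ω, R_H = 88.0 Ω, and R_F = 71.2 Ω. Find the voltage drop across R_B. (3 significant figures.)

Total series resistance ΣR = 36.7 + 10.1 + 88.0 + 71.2 = 206.0 Ω.
V = V_supply · R/ΣR = 7.46 × 0.1782 = 1.329 V.

V ≈ 1.33 V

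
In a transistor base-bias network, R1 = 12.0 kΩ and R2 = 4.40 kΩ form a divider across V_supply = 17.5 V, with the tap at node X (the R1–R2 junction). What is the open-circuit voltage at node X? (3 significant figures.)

V_th ≈ 4.70 V

Open-circuit (no load on X): V_th = V_supply · R2/(R1 + R2) = 17.5 × 4.40/(12.00 + 4.40) = 4.695 V.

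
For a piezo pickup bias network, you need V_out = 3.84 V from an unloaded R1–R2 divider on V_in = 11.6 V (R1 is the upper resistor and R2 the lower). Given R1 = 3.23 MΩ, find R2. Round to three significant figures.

R2 ≈ 1.60 MΩ

The divider ratio is R2/(R1+R2) = 3.84/11.6 = 0.3310.
So R2 = R1 · V_out/(V_in − V_out) = 3.23 × 3.84/(11.6 − 3.84) = 3.23 × 0.4948 = 1.598 MΩ.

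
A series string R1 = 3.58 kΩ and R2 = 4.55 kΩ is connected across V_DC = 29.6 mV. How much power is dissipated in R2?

P ≈ 60.3 nW

ΣR = 8.130 kΩ → I = 29.6/8.130 = 3.641 µA.
P(R2) = I²·R2 = (3.641)² × 4.55 = 60.31 nW.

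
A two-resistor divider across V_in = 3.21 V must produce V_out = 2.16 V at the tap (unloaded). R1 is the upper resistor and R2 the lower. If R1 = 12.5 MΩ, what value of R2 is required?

Required fraction k = V_out/V_in = 0.6729.
So R2 = R1 · V_out/(V_in − V_out) = 12.5 × 2.16/(3.21 − 2.16) = 12.5 × 2.057 = 25.71 MΩ.

R2 ≈ 25.7 MΩ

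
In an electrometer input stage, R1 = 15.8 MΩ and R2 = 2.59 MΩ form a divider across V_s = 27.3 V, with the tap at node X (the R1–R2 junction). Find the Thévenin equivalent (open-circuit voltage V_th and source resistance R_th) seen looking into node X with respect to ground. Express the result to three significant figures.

V_th ≈ 3.84 V, R_th ≈ 2.23 MΩ

With X open, the divider is unloaded: V_th = 27.3 × 2.59/18.39 = 3.845 V.
Looking into X with the source shorted: R_th = R1·R2/(R1+R2) = 15.80 × 2.59/18.39 = 2.225 MΩ.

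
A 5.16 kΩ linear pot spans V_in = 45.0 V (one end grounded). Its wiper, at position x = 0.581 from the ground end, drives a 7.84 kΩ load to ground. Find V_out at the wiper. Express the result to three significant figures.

V_out ≈ 22.5 V

The pot divides into 2.162 kΩ above the wiper and 2.998 kΩ below.
Lower segment in parallel with the load: 2.998 ‖ 7.84 = 2.169 kΩ.
V_out = 45.0 × 2.169/(2.162 + 2.169) = 22.53 V.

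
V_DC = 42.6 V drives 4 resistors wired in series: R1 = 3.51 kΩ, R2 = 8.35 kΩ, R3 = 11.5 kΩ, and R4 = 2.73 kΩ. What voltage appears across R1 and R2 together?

V ≈ 19.4 V

Series total: ΣR = 3.51 + 8.35 + 11.5 + 2.73 = 26.09 kΩ.
R_{R1..R2} = 3.51 + 8.35 = 11.86 kΩ.
By the voltage-divider rule, V = 42.6 × 11.86/26.09 = 19.37 V.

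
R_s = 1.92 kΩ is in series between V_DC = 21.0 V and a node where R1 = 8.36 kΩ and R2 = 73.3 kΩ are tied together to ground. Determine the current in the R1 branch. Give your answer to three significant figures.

I ≈ 2.00 mA

Combine the parallel branches: R_p = (1/8.36 + 1/73.3)⁻¹ = 7.504 kΩ.
V_A by voltage divider: V_A = 21.0 × 7.504/(1.92 + 7.504) = 16.72 V.
I(R1) = V_A / R1 = 16.72/8.36 = 2.000 mA.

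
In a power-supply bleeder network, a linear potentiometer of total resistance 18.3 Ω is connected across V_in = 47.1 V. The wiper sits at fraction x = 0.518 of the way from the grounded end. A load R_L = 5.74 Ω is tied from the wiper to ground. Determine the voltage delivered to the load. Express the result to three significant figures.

V_out ≈ 13.6 V

Lower segment x·R_p = 9.479 Ω; upper segment (1−x)·R_p = 8.821 Ω.
(x·R_p) ‖ R_L = 3.575 Ω.
Loaded-divider output: V_out = 47.1 × 0.2884 = 13.58 V.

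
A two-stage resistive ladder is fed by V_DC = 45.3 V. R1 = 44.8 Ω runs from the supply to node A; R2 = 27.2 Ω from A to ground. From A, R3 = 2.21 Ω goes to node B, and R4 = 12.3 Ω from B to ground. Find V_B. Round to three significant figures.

The second stage (R3 + R4 = 14.51 Ω) loads node A in parallel with R2.
R2 ‖ (R3+R4) = 9.462 Ω.
So V_A = 45.3 × 0.1744 = 7.899 V.
Stage 2 is unloaded, so V_B = V_A · R4/(R3+R4) = 7.899 × 12.3/14.51 = 6.696 V.

V_B ≈ 6.70 V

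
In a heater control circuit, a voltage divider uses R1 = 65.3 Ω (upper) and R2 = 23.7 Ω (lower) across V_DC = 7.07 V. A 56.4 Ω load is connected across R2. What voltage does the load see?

V_out ≈ 1.44 V

R2 ‖ R_L = (23.7 × 56.4)/(23.7 + 56.4) = 16.69 Ω.
Voltage divider with the loaded lower leg: V_out = 7.07 × 16.69/(65.3 + 16.69) = 7.07 × 0.2035 = 1.439 V.
(Unloaded it would be 1.88 V; the load pulls it down.)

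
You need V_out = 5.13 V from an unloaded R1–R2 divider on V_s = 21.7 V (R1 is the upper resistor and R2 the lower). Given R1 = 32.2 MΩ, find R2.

Required fraction k = V_out/V_s = 0.2364.
Rearranging, R2 = R1·k/(1−k) = 32.2 × 0.3096 = 9.969 MΩ.

R2 ≈ 9.97 MΩ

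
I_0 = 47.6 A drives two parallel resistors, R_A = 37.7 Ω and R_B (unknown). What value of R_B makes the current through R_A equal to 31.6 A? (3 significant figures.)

R_B ≈ 74.5 Ω

The fraction through R_A equals R_B/(R_A+R_B).
31.6/47.6 = R_B/(R_A + R_B) → R_B = R_A · (0.6639)/(1 − 0.6639) = 37.7 × 1.975 = 74.46 Ω.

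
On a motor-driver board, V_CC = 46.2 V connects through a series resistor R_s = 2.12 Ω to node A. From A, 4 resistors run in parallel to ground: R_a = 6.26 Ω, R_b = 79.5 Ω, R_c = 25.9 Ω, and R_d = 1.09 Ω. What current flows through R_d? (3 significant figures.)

Parallel bank: R_p = 1/(1/6.26 + 1/79.5 + 1/25.9 + 1/1.09) = 0.8862 Ω.
Node voltage V_A = V_CC · R_p/(R_s + R_p) = 46.2 × 0.2948 = 13.62 V.
I(R_d) = V_A / R_d = 13.62/1.09 = 12.50 A.

I ≈ 12.5 A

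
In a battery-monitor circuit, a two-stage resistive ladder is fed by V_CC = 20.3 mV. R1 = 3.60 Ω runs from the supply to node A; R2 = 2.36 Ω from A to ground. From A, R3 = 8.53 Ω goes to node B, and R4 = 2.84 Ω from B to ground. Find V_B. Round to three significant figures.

V_B ≈ 1.78 mV

Looking into the second stage from A: R3 + R4 = 11.37 Ω appears in parallel with R2.
R2 ‖ (R3+R4) = 1.954 Ω.
V_A = 20.3 × 1.954/(3.60 + 1.954) = 7.143 mV.
V_B = V_A × 0.2498 = 1.784 mV.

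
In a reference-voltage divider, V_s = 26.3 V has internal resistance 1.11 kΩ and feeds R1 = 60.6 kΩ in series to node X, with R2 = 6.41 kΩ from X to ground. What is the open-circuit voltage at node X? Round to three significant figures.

V_th ≈ 2.47 V

R1' = 1.11 + 60.6 = 61.71 kΩ (source resistance + R1).
V_th is the unloaded tap voltage: V_s · R2/(R1'+R2) = 26.3 × 0.09410 = 2.475 V.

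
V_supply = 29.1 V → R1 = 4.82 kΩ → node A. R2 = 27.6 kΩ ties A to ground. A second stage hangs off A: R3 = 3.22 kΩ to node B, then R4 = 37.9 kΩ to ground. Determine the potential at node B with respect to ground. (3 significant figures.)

V_B ≈ 20.8 V

Looking into the second stage from A: R3 + R4 = 41.12 kΩ appears in parallel with R2.
R2 ‖ (R3+R4) = 16.52 kΩ.
First divider: V_A = V_supply · 16.52/(4.82 + 16.52) = 22.53 V.
V_B = V_A × 0.9217 = 20.76 V.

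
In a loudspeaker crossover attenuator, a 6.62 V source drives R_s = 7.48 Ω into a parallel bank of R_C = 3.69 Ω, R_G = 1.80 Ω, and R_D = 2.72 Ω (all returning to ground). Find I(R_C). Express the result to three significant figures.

I ≈ 0.181 A

Equivalent of the parallel group: R_p = 0.8374 Ω.
V_A by voltage divider: V_A = 6.62 × 0.8374/(7.48 + 0.8374) = 0.6665 V.
Branch current I = V_A/R_C = 0.6665/3.69 = 0.1806 A.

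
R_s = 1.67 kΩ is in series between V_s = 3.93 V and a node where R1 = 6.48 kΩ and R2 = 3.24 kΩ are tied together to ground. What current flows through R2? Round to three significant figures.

Parallel bank: R_p = 1/(1/6.48 + 1/3.24) = 2.160 kΩ.
Node voltage V_A = V_s · R_p/(R_s + R_p) = 3.93 × 0.5640 = 2.216 V.
Branch current I = V_A/R2 = 2.216/3.24 = 0.6841 mA.

I ≈ 0.684 mA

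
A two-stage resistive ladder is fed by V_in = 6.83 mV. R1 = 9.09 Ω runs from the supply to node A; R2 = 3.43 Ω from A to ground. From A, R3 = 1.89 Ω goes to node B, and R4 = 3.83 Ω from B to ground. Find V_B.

Looking into the second stage from A: R3 + R4 = 5.720 Ω appears in parallel with R2.
R2 ‖ (R3+R4) = 2.144 Ω.
So V_A = 6.83 × 0.1909 = 1.304 mV.
Stage 2 is unloaded, so V_B = V_A · R4/(R3+R4) = 1.304 × 3.83/5.720 = 0.8729 mV.

V_B ≈ 0.873 mV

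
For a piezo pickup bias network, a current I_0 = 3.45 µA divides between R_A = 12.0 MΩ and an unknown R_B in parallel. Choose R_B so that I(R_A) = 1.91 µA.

R_B ≈ 14.9 MΩ

In a two-way split, I_A/I_0 = R_B/(R_A + R_B).
1.91/3.45 = R_B/(R_A + R_B) → R_B = R_A · (0.5536)/(1 − 0.5536) = 12.0 × 1.240 = 14.88 MΩ.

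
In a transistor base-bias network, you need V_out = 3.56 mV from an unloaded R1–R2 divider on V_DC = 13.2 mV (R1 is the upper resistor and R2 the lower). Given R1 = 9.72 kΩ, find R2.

R2 ≈ 3.59 kΩ

The divider ratio is R2/(R1+R2) = 3.56/13.2 = 0.2697.
R2 = R1 · 0.2697/(1 − 0.2697) = 3.590 kΩ.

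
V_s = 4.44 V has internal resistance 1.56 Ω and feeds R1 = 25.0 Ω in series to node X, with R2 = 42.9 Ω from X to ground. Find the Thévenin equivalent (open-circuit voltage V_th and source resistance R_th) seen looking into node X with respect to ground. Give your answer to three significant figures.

R1' = 1.56 + 25.0 = 26.56 Ω (source resistance + R1).
Open-circuit (no load on X): V_th = V_s · R2/(R1' + R2) = 4.44 × 42.9/(26.56 + 42.9) = 2.742 V.
Looking into X with the source shorted: R_th = R1'·R2/(R1'+R2) = 26.56 × 42.9/69.46 = 16.40 Ω.

V_th ≈ 2.74 V, R_th ≈ 16.4 Ω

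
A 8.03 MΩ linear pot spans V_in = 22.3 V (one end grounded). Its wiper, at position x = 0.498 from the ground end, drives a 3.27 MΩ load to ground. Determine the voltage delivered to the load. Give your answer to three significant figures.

V_out ≈ 6.88 V

Split the track: R_lower = x·R_p = 3.999 MΩ, R_upper = (1−x)·R_p = 4.031 MΩ.
(x·R_p) ‖ R_L = 1.799 MΩ.
Then V_out = V_in · 1.799/(4.031 + 1.799) = 6.881 V.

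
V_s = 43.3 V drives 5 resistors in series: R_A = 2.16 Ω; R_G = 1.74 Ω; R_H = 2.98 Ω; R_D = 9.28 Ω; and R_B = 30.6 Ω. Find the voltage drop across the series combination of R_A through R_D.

Total series resistance ΣR = 2.16 + 1.74 + 2.98 + 9.28 + 30.6 = 46.76 Ω.
R_{R_A..R_D} = 2.16 + 1.74 + 2.98 + 9.28 = 16.16 Ω.
Voltage divider: V = V_s · (16.16 / 46.76) = 43.3 × 0.3456 = 14.96 V.

V ≈ 15.0 V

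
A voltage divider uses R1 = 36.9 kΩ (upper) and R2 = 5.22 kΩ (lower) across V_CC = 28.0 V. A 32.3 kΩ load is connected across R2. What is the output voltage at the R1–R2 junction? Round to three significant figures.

The load sits in parallel with R2, giving an effective lower resistance R2' = R2·R_L/(R2+R_L) = 4.494 kΩ.
Voltage divider with the loaded lower leg: V_out = 28.0 × 4.494/(36.9 + 4.494) = 28.0 × 0.1086 = 3.040 V.
(Unloaded it would be 3.47 V; the load pulls it down.)

V_out ≈ 3.04 V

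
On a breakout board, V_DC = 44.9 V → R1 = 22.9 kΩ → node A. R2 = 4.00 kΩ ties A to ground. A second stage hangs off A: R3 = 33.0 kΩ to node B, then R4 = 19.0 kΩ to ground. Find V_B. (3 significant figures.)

V_B ≈ 2.29 V

Node A sees R2 in parallel with the series input of stage 2, R3 + R4 = 52.00 kΩ.
R2 ‖ (R3+R4) = 3.714 kΩ.
First divider: V_A = V_DC · 3.714/(22.9 + 3.714) = 6.266 V.
Stage 2 is unloaded, so V_B = V_A · R4/(R3+R4) = 6.266 × 19.0/52.00 = 2.290 V.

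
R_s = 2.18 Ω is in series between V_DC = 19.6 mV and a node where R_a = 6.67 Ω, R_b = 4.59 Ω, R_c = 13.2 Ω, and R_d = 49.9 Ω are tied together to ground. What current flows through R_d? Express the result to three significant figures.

I ≈ 0.195 mA

Combine the parallel branches: R_p = (1/6.67 + 1/4.59 + 1/13.2 + 1/49.9)⁻¹ = 2.157 Ω.
Node voltage V_A = V_DC · R_p/(R_s + R_p) = 19.6 × 0.4974 = 9.748 mV.
Branch current I = V_A/R_d = 9.748/49.9 = 0.1954 mA.
(Check via current divider: I_total = 4.519 mA; share G_k/ΣG = 0.04323 → same result.)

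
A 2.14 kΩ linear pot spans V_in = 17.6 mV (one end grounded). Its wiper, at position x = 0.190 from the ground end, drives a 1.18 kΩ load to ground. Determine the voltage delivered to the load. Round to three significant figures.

V_out ≈ 2.61 mV

The pot divides into 1.733 kΩ above the wiper and 0.4066 kΩ below.
R_L loads the lower segment: effective lower R = 0.3024 kΩ.
V_out = 17.6 × 0.3024/(1.733 + 0.3024) = 2.614 mV.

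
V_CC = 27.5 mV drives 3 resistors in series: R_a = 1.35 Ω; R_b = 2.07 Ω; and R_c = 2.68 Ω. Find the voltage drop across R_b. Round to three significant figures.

ΣR = 1.35 + 2.07 + 2.68 = 6.100 Ω.
V = V_CC · R/ΣR = 27.5 × 0.3393 = 9.332 mV.

V ≈ 9.33 mV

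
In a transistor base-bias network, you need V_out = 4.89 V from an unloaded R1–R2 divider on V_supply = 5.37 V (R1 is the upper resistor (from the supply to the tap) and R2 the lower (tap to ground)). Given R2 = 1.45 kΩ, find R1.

R1 ≈ 0.142 kΩ

V_out/V_supply = R2/(R1+R2) = 0.9106.
R1 = R2·(1/k − 1) = 1.45 × 0.09816 = 0.1423 kΩ.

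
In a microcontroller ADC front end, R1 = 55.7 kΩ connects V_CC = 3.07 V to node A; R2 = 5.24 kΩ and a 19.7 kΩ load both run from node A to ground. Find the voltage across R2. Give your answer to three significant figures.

R2 ‖ R_L = (5.24 × 19.7)/(5.24 + 19.7) = 4.139 kΩ.
Voltage divider with the loaded lower leg: V_out = 3.07 × 4.139/(55.7 + 4.139) = 3.07 × 0.06917 = 0.2124 V.

V_out ≈ 0.212 V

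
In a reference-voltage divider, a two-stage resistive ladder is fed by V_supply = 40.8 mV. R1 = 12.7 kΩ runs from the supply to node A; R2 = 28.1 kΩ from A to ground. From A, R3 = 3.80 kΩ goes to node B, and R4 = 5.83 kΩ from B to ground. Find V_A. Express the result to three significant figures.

V_A ≈ 14.7 mV

Node A sees R2 in parallel with the series input of stage 2, R3 + R4 = 9.630 kΩ.
R2 ‖ (R3+R4) = 7.172 kΩ.
So V_A = 40.8 × 0.3609 = 14.73 mV.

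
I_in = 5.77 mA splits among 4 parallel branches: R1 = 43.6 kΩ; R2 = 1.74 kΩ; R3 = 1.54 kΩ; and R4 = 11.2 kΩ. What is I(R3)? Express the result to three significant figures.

I ≈ 2.80 mA

Conductances: ΣG = 1/43.6 + 1/1.74 + 1/1.54 + 1/11.2 = 1.336 (1/kΩ).
Current divider: I(R3) = I_in · G_k/ΣG = 5.77 × (0.6494/1.336) = 5.77 × 0.4859 = 2.804 mA.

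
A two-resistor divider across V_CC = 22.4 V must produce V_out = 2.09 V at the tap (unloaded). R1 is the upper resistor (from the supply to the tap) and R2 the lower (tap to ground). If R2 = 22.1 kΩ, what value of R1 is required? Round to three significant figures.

R1 ≈ 215 kΩ

V_out/V_CC = R2/(R1+R2) = 0.09330.
Rearranging, R1 = R2·(1−k)/k = 22.1 × 9.718 = 214.8 kΩ.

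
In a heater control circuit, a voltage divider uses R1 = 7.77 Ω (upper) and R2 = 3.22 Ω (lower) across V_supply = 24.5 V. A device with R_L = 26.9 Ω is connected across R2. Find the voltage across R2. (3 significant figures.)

First combine the lower leg with the load: R2 ‖ R_L = 2.876 Ω.
Now apply the divider: V_out = 24.5 × 0.2701 = 6.618 V.

V_out ≈ 6.62 V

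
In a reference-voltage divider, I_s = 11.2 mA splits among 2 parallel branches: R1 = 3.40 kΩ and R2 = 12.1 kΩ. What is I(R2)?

I ≈ 2.46 mA

Two-branch current divider: I_k = I_s · R_other/(R_1 + R_2).
I(R2) = 11.2 × 3.40/(3.40 + 12.1) = 11.2 × 0.2194 = 2.457 mA.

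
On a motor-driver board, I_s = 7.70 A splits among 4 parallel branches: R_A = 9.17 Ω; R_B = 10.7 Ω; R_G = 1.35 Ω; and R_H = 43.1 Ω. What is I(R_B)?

I ≈ 0.745 A

Conductances: ΣG = 1/9.17 + 1/10.7 + 1/1.35 + 1/43.1 = 0.9665 (1/Ω).
By the current-divider rule, I = I_s · G_k/ΣG = 7.70 × 0.09670 = 0.7446 A.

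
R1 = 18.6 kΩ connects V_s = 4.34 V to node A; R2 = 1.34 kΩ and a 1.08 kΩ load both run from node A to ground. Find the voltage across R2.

V_out ≈ 0.135 V

First combine the lower leg with the load: R2 ‖ R_L = 0.5980 kΩ.
Voltage divider with the loaded lower leg: V_out = 4.34 × 0.5980/(18.6 + 0.5980) = 4.34 × 0.03115 = 0.1352 V.
(Unloaded it would be 0.292 V; the load pulls it down.)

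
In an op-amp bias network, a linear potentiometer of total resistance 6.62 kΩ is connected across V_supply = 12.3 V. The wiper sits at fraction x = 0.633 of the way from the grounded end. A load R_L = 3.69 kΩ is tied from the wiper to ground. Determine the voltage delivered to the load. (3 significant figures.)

V_out ≈ 5.50 V

Split the track: R_lower = x·R_p = 4.190 kΩ, R_upper = (1−x)·R_p = 2.430 kΩ.
Lower segment in parallel with the load: 4.190 ‖ 3.69 = 1.962 kΩ.
V_out = 12.3 × 1.962/(2.430 + 1.962) = 5.496 V.
(Unloaded: V_out = x·V_supply = 7.79 V.)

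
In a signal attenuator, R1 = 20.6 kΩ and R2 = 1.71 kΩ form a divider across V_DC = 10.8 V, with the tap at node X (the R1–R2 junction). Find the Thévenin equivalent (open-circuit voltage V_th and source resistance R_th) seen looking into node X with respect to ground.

With X open, the divider is unloaded: V_th = 10.8 × 1.71/22.31 = 0.8278 V.
Looking into X with the source shorted: R_th = R1·R2/(R1+R2) = 20.60 × 1.71/22.31 = 1.579 kΩ.

V_th ≈ 0.828 V, R_th ≈ 1.58 kΩ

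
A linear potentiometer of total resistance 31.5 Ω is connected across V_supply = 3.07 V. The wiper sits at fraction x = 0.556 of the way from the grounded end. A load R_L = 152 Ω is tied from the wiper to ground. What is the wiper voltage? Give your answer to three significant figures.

V_out ≈ 1.62 V

The pot divides into 13.99 Ω above the wiper and 17.51 Ω below.
R_L loads the lower segment: effective lower R = 15.70 Ω.
Then V_out = V_supply · 15.70/(13.99 + 15.70) = 1.624 V.
(Unloaded: V_out = x·V_supply = 1.71 V.)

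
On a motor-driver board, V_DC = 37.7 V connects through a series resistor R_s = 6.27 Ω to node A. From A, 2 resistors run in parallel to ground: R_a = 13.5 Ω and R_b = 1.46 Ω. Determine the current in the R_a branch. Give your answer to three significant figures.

I ≈ 0.485 A

Combine the parallel branches: R_p = (1/13.5 + 1/1.46)⁻¹ = 1.318 Ω.
V_A by voltage divider: V_A = 37.7 × 1.318/(6.27 + 1.318) = 6.546 V.
I(R_a) = V_A / R_a = 6.546/13.5 = 0.4849 A.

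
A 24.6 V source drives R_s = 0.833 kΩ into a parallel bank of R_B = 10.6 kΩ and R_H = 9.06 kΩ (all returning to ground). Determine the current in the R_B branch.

I ≈ 1.98 mA

Equivalent of the parallel group: R_p = 4.885 kΩ.
Node voltage V_A = V_s · R_p/(R_s + R_p) = 24.6 × 0.8543 = 21.02 V.
I(R_B) = V_A / R_B = 21.02/10.6 = 1.983 mA.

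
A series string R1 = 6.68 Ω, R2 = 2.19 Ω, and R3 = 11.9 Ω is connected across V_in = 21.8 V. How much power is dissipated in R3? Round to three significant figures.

P ≈ 13.1 W

ΣR = 20.77 Ω → I = 21.8/20.77 = 1.050 A.
P = I²R = 1.102 × 11.9 = 13.11 W.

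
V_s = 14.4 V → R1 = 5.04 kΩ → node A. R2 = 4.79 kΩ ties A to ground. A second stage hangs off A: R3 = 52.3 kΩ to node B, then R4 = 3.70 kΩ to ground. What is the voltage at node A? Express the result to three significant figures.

Looking into the second stage from A: R3 + R4 = 56.00 kΩ appears in parallel with R2.
Effective lower resistance at A: R2 ‖ 56.00 = 4.413 kΩ.
First divider: V_A = V_s · 4.413/(5.04 + 4.413) = 6.722 V.

V_A ≈ 6.72 V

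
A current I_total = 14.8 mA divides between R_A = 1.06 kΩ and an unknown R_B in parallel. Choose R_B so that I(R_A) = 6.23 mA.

In a two-way split, I_A/I_total = R_B/(R_A + R_B).
6.23/14.8 = R_B/(R_A + R_B) → R_B = R_A · (0.4209)/(1 − 0.4209) = 1.06 × 0.7270 = 0.7706 kΩ.

R_B ≈ 0.771 kΩ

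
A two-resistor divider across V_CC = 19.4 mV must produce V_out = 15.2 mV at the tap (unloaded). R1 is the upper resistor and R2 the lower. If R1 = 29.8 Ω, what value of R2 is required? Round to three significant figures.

V_out/V_CC = R2/(R1+R2) = 0.7835.
So R2 = R1 · V_out/(V_CC − V_out) = 29.8 × 15.2/(19.4 − 15.2) = 29.8 × 3.619 = 107.8 Ω.

R2 ≈ 108 Ω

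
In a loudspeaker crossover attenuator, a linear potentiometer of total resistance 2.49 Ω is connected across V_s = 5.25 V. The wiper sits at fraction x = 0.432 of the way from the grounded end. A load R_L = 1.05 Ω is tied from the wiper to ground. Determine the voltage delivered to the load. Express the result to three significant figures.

V_out ≈ 1.43 V

The pot divides into 1.414 Ω above the wiper and 1.076 Ω below.
(x·R_p) ‖ R_L = 0.5313 Ω.
V_out = 5.25 × 0.5313/(1.414 + 0.5313) = 1.434 V.
(Unloaded: V_out = x·V_s = 2.27 V.)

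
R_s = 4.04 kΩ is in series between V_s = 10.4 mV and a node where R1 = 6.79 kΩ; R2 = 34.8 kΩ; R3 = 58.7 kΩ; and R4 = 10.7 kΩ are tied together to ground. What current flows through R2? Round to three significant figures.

Combine the parallel branches: R_p = (1/6.79 + 1/34.8 + 1/58.7 + 1/10.7)⁻¹ = 3.490 kΩ.
V_A by voltage divider: V_A = 10.4 × 3.490/(4.04 + 3.490) = 4.820 mV.
I(R2) = V_A / R2 = 4.820/34.8 = 0.1385 µA.

I ≈ 0.139 µA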